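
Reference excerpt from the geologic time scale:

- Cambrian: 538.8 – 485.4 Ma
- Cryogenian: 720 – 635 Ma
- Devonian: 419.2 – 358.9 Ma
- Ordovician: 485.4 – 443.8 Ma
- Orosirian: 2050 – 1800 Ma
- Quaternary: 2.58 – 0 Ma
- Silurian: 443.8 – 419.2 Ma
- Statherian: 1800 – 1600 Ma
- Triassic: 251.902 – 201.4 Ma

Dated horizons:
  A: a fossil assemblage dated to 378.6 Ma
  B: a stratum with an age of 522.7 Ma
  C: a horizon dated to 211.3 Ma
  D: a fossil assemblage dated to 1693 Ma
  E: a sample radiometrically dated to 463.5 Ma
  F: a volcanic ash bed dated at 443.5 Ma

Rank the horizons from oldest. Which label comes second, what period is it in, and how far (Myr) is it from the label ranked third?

B, in the Cambrian; 59.2 million years to E

Larger Ma means older, so oldest first: D 1693 > B 522.7 > E 463.5 > F 443.5 > A 378.6 > C 211.3.
Counting 2 along gives B (522.7 Ma); the excerpt puts that inside the Cambrian, 538.8–485.4 Ma.
Next in line is E (463.5 Ma), and 522.7 − 463.5 = 59.2 Myr.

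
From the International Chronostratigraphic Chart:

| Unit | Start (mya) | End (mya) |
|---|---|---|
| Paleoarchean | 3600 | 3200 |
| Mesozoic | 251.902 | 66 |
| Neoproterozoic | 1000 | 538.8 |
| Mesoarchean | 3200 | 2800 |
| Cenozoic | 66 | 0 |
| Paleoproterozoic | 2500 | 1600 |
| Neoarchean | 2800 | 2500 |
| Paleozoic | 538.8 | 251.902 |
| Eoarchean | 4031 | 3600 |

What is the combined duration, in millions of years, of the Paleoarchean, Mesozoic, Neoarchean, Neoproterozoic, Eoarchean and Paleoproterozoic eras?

Each duration: Paleoarchean = 400; Mesozoic = 185.902; Neoarchean = 300; Neoproterozoic = 461.2; Eoarchean = 431; Paleoproterozoic = 900.
Sum: 400 + 185.902 + 300 + 461.2 + 431 + 900 = 2678.102 Myr.

2678.102 million years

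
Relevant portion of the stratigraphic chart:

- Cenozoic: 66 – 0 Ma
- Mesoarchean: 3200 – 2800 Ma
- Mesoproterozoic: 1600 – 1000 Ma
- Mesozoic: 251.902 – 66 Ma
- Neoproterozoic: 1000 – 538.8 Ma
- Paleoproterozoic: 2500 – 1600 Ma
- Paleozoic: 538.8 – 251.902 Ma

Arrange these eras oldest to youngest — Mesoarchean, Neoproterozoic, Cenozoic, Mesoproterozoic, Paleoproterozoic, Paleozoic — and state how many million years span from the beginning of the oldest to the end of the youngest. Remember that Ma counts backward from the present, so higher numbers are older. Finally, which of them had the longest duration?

Start ages (Ma): Mesoarchean 3200, Paleoproterozoic 2500, Mesoproterozoic 1600, Neoproterozoic 1000, Paleozoic 538.8, Cenozoic 66.
Ordered oldest to youngest: Mesoarchean, Paleoproterozoic, Mesoproterozoic, Neoproterozoic, Paleozoic, Cenozoic.
Span = 3200 − 0 = 3200 Myr.
Durations: Mesoarchean 400, Paleozoic 286.898, Cenozoic 66, Paleoproterozoic 900, Mesoproterozoic 600, Neoproterozoic 461.2 → longest is Paleoproterozoic (900 Myr).

Mesoarchean, Paleoproterozoic, Mesoproterozoic, Neoproterozoic, Paleozoic, Cenozoic; total span 3200 Myr; longest is Paleoproterozoic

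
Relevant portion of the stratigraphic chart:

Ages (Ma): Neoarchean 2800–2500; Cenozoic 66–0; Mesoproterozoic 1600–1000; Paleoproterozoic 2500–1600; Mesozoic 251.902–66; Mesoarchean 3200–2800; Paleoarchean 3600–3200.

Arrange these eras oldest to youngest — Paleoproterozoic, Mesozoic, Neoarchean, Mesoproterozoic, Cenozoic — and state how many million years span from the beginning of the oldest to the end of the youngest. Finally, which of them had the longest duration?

Start ages (Ma): Neoarchean 2800, Paleoproterozoic 2500, Mesoproterozoic 1600, Mesozoic 251.902, Cenozoic 66.
Ordered oldest to youngest: Neoarchean, Paleoproterozoic, Mesoproterozoic, Mesozoic, Cenozoic.
Span = 2800 − 0 = 2800 Myr.
Durations: Cenozoic 66, Paleoproterozoic 900, Mesozoic 185.902, Mesoproterozoic 600, Neoarchean 300 → longest is Paleoproterozoic (900 Myr).

Neoarchean → Paleoproterozoic → Mesoproterozoic → Mesozoic → Cenozoic; total span 2800 Myr; longest is Paleoproterozoic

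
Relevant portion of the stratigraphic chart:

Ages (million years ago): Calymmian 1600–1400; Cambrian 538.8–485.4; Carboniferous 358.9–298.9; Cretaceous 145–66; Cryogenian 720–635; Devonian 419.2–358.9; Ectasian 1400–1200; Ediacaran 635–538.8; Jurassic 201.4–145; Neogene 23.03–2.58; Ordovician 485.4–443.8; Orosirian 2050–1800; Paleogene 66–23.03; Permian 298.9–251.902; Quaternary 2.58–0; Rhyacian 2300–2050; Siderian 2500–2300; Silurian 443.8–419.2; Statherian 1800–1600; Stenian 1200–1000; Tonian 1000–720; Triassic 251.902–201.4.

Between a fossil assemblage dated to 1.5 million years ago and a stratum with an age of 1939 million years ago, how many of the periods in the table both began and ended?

1939 Ma sits inside the Orosirian (2050–1800) and 1.5 Ma inside the Quaternary (2.58–0); neither of those is wholly between the two dates.
The listed periods lying completely between them are Statherian, Calymmian, Ectasian, Stenian, Tonian, Cryogenian, Ediacaran, Cambrian, Ordovician, Silurian, Devonian, Carboniferous, Permian, Triassic, Jurassic, Cretaceous, Paleogene, Neogene — 18 in all.

18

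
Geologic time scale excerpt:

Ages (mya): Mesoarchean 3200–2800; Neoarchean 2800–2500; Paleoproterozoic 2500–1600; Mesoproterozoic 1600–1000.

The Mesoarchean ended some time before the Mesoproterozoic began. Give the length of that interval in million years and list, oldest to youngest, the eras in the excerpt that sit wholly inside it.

End of Mesoarchean = 2800 Ma; start of Mesoproterozoic = 1600 Ma.
Gap = 2800 − 1600 = 1200 Myr.
Eras wholly inside 2800–1600 Ma: Neoarchean (2800–2500), Paleoproterozoic (2500–1600).

1200 million years; Neoarchean, Paleoproterozoic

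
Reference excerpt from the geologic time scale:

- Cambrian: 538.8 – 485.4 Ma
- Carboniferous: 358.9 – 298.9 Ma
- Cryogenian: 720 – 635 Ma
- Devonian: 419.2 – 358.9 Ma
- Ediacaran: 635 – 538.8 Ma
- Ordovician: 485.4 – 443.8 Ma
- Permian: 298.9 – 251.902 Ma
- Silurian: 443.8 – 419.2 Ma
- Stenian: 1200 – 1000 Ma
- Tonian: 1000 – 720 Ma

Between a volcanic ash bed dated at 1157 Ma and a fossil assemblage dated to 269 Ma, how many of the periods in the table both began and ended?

8

The older date is 1157 Ma and the younger is 269 Ma.
Periods with start < 1157 and end > 269 Ma: Tonian (1000–720), Cryogenian (720–635), Ediacaran (635–538.8), Cambrian (538.8–485.4), Ordovician (485.4–443.8), Silurian (443.8–419.2), Devonian (419.2–358.9), Carboniferous (358.9–298.9).
That is 8 complete periods.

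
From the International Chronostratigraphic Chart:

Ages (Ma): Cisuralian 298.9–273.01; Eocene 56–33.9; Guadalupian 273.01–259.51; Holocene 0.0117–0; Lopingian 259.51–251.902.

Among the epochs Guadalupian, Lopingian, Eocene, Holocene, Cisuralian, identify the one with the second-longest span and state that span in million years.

Durations: Guadalupian 13.5; Lopingian 7.608; Eocene 22.1; Holocene 0.0117; Cisuralian 25.89 Myr.
Sorted longest-first: Cisuralian (25.89), Eocene (22.1), Guadalupian (13.5), Lopingian (7.608), Holocene (0.0117).
The second longest is Eocene at 22.1 Myr.

Eocene, 22.1 million years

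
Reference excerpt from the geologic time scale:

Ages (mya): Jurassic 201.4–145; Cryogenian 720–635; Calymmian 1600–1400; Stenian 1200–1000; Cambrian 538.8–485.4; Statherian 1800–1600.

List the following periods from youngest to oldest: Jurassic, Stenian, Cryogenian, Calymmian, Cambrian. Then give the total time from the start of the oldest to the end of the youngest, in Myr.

Start ages (Ma): Calymmian 1600, Stenian 1200, Cryogenian 720, Cambrian 538.8, Jurassic 201.4.
Ordered youngest to oldest: Jurassic, Cambrian, Cryogenian, Stenian, Calymmian.
Span = 1600 − 145 = 1455 Myr.

Jurassic → Cambrian → Cryogenian → Stenian → Calymmian; total span 1455 Myr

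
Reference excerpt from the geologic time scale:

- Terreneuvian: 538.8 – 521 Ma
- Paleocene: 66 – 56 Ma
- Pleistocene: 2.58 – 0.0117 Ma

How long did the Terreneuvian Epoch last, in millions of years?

538.8 − 521 = 17.8 million years.

17.8 million years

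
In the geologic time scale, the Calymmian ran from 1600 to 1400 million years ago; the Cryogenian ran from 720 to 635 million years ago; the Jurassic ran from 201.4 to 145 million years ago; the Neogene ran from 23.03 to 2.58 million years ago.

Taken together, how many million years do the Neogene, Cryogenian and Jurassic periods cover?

Duration is start − end for each: (23.03 − 2.58) + (720 − 635) + (201.4 − 145).
That is 20.45 + 85 + 56.4, which totals 161.85 million years.

161.85 million years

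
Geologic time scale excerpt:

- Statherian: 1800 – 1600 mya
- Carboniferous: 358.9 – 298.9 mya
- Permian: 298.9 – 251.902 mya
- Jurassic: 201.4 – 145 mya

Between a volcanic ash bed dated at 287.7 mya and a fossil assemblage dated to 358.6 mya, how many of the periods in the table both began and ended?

The older date is 358.6 Ma and the younger is 287.7 Ma.
No period both begins after 358.6 Ma and ends before 287.7 Ma, so the count is 0.

0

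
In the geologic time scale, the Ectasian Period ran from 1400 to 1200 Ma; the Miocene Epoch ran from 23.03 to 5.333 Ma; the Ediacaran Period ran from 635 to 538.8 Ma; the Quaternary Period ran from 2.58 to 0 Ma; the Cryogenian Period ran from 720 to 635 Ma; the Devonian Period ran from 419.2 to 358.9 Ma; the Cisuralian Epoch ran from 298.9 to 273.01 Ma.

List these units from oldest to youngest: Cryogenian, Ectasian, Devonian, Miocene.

Ectasian, Cryogenian, Devonian, Miocene

Read off each span (Ma): Cryogenian 720–635; Ectasian 1400–1200; Devonian 419.2–358.9; Miocene 23.03–5.333.
Larger Ma is older, so oldest→youngest is Ectasian, Cryogenian, Devonian, Miocene.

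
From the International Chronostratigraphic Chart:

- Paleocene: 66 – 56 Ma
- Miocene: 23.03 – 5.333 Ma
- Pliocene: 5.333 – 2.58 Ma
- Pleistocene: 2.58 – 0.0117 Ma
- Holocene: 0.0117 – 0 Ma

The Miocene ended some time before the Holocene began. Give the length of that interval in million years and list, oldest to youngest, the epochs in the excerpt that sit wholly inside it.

The Miocene closes at 5.333 Ma and the Holocene opens at 0.0117 Ma, so the interval is 5.333 − 0.0117 = 5.3213 Myr.
An epoch fits inside if it starts at or after 5.333 Ma and ends at or before 0.0117 Ma; oldest first that gives Pliocene, Pleistocene.

5.3213 million years; Pliocene, Pleistocene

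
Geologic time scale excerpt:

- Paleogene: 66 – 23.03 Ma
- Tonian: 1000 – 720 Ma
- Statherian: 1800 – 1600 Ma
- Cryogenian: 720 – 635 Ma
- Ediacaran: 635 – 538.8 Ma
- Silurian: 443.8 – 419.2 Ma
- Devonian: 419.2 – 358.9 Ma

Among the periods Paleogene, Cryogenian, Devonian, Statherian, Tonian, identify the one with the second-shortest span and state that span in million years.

Durations: Paleogene 42.97; Cryogenian 85; Devonian 60.3; Statherian 200; Tonian 280 Myr.
Sorted shortest-first: Paleogene (42.97), Devonian (60.3), Cryogenian (85), Statherian (200), Tonian (280).
The second shortest is Devonian at 60.3 Myr.

Devonian, 60.3 million years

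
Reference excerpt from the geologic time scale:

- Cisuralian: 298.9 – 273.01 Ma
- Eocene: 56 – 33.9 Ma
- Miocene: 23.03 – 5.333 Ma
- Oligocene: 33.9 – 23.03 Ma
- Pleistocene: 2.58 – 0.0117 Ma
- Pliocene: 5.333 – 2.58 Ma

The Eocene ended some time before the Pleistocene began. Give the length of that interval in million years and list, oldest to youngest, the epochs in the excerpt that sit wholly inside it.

31.32 million years; Oligocene, Miocene, Pliocene

End of Eocene = 33.9 Ma; start of Pleistocene = 2.58 Ma.
Gap = 33.9 − 2.58 = 31.32 Myr.
Epochs wholly inside 33.9–2.58 Ma: Oligocene (33.9–23.03), Miocene (23.03–5.333), Pliocene (5.333–2.58).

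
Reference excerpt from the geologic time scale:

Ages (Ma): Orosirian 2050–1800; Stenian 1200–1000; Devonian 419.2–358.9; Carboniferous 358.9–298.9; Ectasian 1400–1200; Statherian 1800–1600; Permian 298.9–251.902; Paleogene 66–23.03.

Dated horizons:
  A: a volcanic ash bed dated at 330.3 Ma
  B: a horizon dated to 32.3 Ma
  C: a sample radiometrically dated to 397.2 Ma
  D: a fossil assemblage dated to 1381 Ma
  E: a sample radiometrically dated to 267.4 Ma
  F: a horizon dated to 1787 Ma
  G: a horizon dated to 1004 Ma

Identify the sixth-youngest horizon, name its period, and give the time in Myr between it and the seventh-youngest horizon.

D, in the Ectasian; 406 million years to F

Sorted youngest-first by Ma: B (32.3), E (267.4), A (330.3), C (397.2), G (1004), D (1381), F (1787).
The sixth youngest is D at 1381 Ma, which lies in 1400–1200 Ma: the Ectasian.
The seventh youngest is F at 1787 Ma; separation = |1381 − 1787| = 406 Myr.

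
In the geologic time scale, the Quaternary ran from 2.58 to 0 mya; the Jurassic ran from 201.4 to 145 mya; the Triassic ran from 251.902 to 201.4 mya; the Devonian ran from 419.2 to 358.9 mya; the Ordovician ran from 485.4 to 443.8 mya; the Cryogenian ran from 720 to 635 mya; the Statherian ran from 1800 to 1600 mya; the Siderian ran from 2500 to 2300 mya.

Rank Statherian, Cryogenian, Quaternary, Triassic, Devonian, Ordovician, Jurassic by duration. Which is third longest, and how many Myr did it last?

Start − end for each: Statherian 1800 − 1600 = 200; Cryogenian 720 − 635 = 85; Quaternary 2.58 − 0 = 2.58; Triassic 251.902 − 201.4 = 50.502; Devonian 419.2 − 358.9 = 60.3; Ordovician 485.4 − 443.8 = 41.6; Jurassic 201.4 − 145 = 56.4.
Ranking these from longest: Statherian > Cryogenian > Devonian > Jurassic > Triassic > Ordovician > Quaternary.
Position 3 in that ranking is Devonian, which lasted 60.3 Myr.

Devonian, 60.3 million years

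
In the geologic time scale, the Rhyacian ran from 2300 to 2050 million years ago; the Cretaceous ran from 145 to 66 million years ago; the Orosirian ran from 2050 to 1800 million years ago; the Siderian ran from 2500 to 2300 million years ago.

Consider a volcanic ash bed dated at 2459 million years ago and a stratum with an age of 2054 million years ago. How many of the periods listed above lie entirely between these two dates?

The older date is 2459 Ma and the younger is 2054 Ma.
No period both begins after 2459 Ma and ends before 2054 Ma, so the count is 0.

0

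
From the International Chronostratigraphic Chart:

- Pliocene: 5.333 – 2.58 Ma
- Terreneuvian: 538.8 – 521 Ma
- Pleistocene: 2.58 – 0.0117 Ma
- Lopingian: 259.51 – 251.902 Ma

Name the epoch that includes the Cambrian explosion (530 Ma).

Terreneuvian

530 Ma lies between 538.8 and 521 Ma, so it falls in the Terreneuvian.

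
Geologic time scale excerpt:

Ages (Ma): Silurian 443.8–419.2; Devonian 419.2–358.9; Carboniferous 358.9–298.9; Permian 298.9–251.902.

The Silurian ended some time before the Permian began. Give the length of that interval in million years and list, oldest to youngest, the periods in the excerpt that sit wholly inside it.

The Silurian closes at 419.2 Ma and the Permian opens at 298.9 Ma, so the interval is 419.2 − 298.9 = 120.3 Myr.
A period fits inside if it starts at or after 419.2 Ma and ends at or before 298.9 Ma; oldest first that gives Devonian, Carboniferous.

120.3 million years; Devonian, Carboniferous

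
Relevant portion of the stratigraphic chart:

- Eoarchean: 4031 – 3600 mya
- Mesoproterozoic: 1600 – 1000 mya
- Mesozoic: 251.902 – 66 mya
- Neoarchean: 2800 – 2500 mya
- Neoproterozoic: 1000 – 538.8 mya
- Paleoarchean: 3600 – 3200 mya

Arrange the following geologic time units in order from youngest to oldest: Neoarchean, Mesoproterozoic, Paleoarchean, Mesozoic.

Read off each span (Ma): Neoarchean 2800–2500; Mesoproterozoic 1600–1000; Paleoarchean 3600–3200; Mesozoic 251.902–66.
Larger Ma is older, so oldest→youngest is Paleoarchean, Neoarchean, Mesoproterozoic, Mesozoic; reverse it for youngest→oldest.

Mesozoic, Mesoproterozoic, Neoarchean, Paleoarchean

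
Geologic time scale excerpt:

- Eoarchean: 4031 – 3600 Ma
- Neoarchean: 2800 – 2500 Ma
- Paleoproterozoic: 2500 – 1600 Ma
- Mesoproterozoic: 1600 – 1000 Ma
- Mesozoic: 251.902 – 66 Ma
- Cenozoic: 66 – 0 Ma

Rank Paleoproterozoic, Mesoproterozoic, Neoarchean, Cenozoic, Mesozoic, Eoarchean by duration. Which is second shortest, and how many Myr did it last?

Start − end for each: Paleoproterozoic 2500 − 1600 = 900; Mesoproterozoic 1600 − 1000 = 600; Neoarchean 2800 − 2500 = 300; Cenozoic 66 − 0 = 66; Mesozoic 251.902 − 66 = 185.902; Eoarchean 4031 − 3600 = 431.
Ranking these from shortest: Cenozoic < Mesozoic < Neoarchean < Eoarchean < Mesoproterozoic < Paleoproterozoic.
Position 2 in that ranking is Mesozoic, which lasted 185.902 Myr.

Mesozoic, 185.902 million years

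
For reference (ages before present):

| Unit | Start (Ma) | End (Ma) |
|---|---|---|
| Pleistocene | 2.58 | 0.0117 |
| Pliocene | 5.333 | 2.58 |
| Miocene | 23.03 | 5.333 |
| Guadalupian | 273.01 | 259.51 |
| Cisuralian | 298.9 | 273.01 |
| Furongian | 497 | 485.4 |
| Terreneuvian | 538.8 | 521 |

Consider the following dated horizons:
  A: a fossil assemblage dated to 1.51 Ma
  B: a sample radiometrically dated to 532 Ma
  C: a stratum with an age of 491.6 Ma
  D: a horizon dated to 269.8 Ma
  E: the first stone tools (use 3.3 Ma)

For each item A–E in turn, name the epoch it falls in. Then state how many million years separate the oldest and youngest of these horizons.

A: 1.51 Ma lies in 2.58–0.0117 Ma, so Pleistocene.
B: 532 Ma lies in 538.8–521 Ma, so Terreneuvian.
C: 491.6 Ma lies in 497–485.4 Ma, so Furongian.
D: 269.8 Ma lies in 273.01–259.51 Ma, so Guadalupian.
E: 3.3 Ma lies in 5.333–2.58 Ma, so Pliocene.
Oldest = 532 Ma, youngest = 1.51 Ma → span 530.49 Myr.

A — Pleistocene; B — Terreneuvian; C — Furongian; D — Guadalupian; E — Pliocene; span 530.49 million years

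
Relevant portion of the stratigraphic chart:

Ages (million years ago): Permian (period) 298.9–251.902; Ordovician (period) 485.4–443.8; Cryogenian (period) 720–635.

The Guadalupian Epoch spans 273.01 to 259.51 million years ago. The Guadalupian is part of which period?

Permian

The Guadalupian (273.01–259.51 Ma) lies entirely within 298.9–251.902 Ma, the Permian Period.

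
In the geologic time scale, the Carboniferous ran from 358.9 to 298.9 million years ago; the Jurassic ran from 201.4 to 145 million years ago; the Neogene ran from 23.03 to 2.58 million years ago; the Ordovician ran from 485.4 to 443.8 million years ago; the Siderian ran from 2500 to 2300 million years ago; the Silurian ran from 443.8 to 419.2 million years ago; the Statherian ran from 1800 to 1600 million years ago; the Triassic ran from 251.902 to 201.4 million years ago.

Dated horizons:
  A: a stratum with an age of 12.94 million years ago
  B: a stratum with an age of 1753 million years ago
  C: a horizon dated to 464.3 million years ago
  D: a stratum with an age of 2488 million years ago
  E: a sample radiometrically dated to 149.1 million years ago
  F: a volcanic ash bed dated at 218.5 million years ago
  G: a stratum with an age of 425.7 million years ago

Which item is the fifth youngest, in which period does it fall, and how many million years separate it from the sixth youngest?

Sorted youngest-first by Ma: A (12.94), E (149.1), F (218.5), G (425.7), C (464.3), B (1753), D (2488).
The fifth youngest is C at 464.3 Ma, which lies in 485.4–443.8 Ma: the Ordovician.
The sixth youngest is B at 1753 Ma; separation = |464.3 − 1753| = 1288.7 Myr.

C, in the Ordovician; 1288.7 million years to B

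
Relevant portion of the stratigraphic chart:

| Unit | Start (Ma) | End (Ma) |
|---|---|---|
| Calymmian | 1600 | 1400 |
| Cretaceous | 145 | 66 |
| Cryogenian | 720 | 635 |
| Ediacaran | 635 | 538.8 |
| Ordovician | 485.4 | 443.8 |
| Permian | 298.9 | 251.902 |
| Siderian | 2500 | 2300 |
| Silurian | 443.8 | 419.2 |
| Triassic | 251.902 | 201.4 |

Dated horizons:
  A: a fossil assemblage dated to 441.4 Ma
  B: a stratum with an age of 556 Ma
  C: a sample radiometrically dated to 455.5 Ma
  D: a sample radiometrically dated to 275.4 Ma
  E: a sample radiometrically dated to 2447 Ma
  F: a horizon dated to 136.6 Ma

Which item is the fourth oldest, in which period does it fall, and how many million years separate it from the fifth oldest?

Sorted oldest-first by Ma: E (2447), B (556), C (455.5), A (441.4), D (275.4), F (136.6).
The fourth oldest is A at 441.4 Ma, which lies in 443.8–419.2 Ma: the Silurian.
The fifth oldest is D at 275.4 Ma; separation = |441.4 − 275.4| = 166 Myr.

A, in the Silurian; 166 million years to D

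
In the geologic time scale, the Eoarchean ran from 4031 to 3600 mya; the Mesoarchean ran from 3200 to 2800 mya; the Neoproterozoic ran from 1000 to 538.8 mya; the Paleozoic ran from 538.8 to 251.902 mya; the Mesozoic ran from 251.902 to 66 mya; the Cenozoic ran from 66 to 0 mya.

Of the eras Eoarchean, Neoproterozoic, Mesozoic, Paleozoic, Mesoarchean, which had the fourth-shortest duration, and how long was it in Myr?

Eoarchean, 431 million years

Durations: Eoarchean 431; Neoproterozoic 461.2; Mesozoic 185.902; Paleozoic 286.898; Mesoarchean 400 Myr.
Sorted shortest-first: Mesozoic (185.902), Paleozoic (286.898), Mesoarchean (400), Eoarchean (431), Neoproterozoic (461.2).
The fourth shortest is Eoarchean at 431 Myr.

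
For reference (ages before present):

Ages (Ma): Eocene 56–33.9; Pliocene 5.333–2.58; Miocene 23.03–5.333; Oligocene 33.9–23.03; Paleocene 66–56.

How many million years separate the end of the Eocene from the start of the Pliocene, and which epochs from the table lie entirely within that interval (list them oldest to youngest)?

28.567 million years; Oligocene, Miocene

End of Eocene = 33.9 Ma; start of Pliocene = 5.333 Ma.
Gap = 33.9 − 5.333 = 28.567 Myr.
Epochs wholly inside 33.9–5.333 Ma: Oligocene (33.9–23.03), Miocene (23.03–5.333).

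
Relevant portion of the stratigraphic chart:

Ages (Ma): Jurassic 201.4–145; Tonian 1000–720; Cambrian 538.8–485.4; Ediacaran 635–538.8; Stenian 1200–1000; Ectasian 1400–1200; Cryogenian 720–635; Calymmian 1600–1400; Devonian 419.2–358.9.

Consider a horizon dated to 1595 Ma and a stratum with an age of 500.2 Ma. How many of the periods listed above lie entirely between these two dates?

5

The older date is 1595 Ma and the younger is 500.2 Ma.
Periods with start < 1595 and end > 500.2 Ma: Ectasian (1400–1200), Stenian (1200–1000), Tonian (1000–720), Cryogenian (720–635), Ediacaran (635–538.8).
That is 5 complete periods.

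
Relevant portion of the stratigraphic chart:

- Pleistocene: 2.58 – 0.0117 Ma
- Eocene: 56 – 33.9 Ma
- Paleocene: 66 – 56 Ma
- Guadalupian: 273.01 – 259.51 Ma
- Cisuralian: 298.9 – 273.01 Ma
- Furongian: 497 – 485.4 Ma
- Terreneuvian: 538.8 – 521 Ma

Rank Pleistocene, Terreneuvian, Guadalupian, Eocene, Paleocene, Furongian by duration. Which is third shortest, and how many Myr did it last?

Durations: Pleistocene 2.5683; Terreneuvian 17.8; Guadalupian 13.5; Eocene 22.1; Paleocene 10; Furongian 11.6 Myr.
Sorted shortest-first: Pleistocene (2.5683), Paleocene (10), Furongian (11.6), Guadalupian (13.5), Terreneuvian (17.8), Eocene (22.1).
The third shortest is Furongian at 11.6 Myr.

Furongian, 11.6 million years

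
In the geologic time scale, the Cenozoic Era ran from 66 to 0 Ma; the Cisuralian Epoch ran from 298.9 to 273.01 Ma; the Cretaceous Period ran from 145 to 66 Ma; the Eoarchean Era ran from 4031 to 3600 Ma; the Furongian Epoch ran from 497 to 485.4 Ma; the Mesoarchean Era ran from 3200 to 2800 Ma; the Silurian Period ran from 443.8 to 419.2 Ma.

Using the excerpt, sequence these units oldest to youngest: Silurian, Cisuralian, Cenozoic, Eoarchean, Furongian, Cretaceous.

Eoarchean, Furongian, Silurian, Cisuralian, Cretaceous, Cenozoic

Read off each span (Ma): Silurian 443.8–419.2; Cisuralian 298.9–273.01; Cenozoic 66–0; Eoarchean 4031–3600; Furongian 497–485.4; Cretaceous 145–66.
Larger Ma is older, so oldest→youngest is Eoarchean, Furongian, Silurian, Cisuralian, Cretaceous, Cenozoic.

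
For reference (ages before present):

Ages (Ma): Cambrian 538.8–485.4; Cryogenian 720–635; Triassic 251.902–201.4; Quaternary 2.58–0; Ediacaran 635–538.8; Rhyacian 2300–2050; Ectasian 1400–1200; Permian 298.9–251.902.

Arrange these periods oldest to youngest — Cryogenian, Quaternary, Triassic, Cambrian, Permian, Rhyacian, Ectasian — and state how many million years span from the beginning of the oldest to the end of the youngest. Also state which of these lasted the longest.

Start ages (Ma): Rhyacian 2300, Ectasian 1400, Cryogenian 720, Cambrian 538.8, Permian 298.9, Triassic 251.902, Quaternary 2.58.
Ordered oldest to youngest: Rhyacian, Ectasian, Cryogenian, Cambrian, Permian, Triassic, Quaternary.
Span = 2300 − 0 = 2300 Myr.
Durations: Permian 46.998, Cambrian 53.4, Cryogenian 85, Triassic 50.502, Quaternary 2.58, Rhyacian 250, Ectasian 200 → longest is Rhyacian (250 Myr).

Rhyacian, Ectasian, Cryogenian, Cambrian, Permian, Triassic, Quaternary; total span 2300 Myr; longest is Rhyacian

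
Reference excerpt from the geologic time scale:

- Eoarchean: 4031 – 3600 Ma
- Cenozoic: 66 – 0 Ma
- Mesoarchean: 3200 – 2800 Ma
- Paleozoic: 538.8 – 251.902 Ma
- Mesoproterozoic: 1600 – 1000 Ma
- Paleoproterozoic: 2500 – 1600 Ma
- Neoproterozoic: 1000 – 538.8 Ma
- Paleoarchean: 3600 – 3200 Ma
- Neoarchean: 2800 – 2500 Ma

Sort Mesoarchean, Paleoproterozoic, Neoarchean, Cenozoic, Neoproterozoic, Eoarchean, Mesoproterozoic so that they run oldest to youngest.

Eoarchean, Mesoarchean, Neoarchean, Paleoproterozoic, Mesoproterozoic, Neoproterozoic, Cenozoic

The oldest of these is Eoarchean (starts 4031 Ma) and the youngest is Cenozoic (ends 0 Ma).
In between, by decreasing start age: Mesoarchean (3200), Neoarchean (2800), Paleoproterozoic (2500), Mesoproterozoic (1600), Neoproterozoic (1000).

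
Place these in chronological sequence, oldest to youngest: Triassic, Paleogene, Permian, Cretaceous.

Permian, Triassic, Cretaceous, Paleogene

Era membership (oldest first within each) — Paleozoic: Permian; Mesozoic: Triassic, Cretaceous; Cenozoic: Paleogene. Paleozoic precedes Mesozoic, which precedes Cenozoic. Concatenating the groups in that era order gives oldest to youngest directly.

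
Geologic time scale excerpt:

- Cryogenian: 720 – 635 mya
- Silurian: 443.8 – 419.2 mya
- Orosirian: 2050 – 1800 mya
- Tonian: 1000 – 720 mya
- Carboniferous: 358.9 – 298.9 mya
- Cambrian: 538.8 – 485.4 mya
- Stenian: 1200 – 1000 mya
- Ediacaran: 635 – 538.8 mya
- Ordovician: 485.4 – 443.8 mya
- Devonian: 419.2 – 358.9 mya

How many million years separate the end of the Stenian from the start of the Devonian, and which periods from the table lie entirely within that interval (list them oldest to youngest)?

580.8 million years; Tonian, Cryogenian, Ediacaran, Cambrian, Ordovician, Silurian

End of Stenian = 1000 Ma; start of Devonian = 419.2 Ma.
Gap = 1000 − 419.2 = 580.8 Myr.
Periods wholly inside 1000–419.2 Ma: Tonian (1000–720), Cryogenian (720–635), Ediacaran (635–538.8), Cambrian (538.8–485.4), Ordovician (485.4–443.8), Silurian (443.8–419.2).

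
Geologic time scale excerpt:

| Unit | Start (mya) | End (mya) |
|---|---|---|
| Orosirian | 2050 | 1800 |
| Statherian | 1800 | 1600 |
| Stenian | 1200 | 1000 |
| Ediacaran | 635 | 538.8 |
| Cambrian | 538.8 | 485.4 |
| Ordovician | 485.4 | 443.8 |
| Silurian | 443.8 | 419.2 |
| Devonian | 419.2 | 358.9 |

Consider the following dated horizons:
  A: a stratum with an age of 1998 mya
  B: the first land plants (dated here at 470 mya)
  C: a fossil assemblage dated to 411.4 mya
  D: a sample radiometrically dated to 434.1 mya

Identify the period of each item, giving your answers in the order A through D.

A — Orosirian; B — Ordovician; C — Devonian; D — Silurian

Match each age against the start–end ranges in the excerpt: A = 1998 Ma → Orosirian (2050–1800); B = 470 Ma → Ordovician (485.4–443.8); C = 411.4 Ma → Devonian (419.2–358.9); D = 434.1 Ma → Silurian (443.8–419.2).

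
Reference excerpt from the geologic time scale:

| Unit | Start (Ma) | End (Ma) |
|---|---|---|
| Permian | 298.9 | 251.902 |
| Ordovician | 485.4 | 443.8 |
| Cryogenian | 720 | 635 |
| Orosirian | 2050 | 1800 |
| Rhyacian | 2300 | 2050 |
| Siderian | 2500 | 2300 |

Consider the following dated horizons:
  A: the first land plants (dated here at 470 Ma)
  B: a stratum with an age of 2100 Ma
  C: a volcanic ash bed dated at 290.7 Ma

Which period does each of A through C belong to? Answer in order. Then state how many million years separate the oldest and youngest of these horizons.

Match each age against the start–end ranges in the excerpt: A = 470 Ma → Ordovician (485.4–443.8); B = 2100 Ma → Rhyacian (2300–2050); C = 290.7 Ma → Permian (298.9–251.902).
The largest age is 2100 Ma and the smallest is 290.7 Ma; their difference is 1809.3 Myr.

A — Ordovician; B — Rhyacian; C — Permian; span 1809.3 million years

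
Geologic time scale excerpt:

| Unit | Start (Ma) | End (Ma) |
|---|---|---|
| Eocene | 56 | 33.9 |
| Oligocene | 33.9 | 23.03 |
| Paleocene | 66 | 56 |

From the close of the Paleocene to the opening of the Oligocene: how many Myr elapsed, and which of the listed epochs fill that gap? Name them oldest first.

The Paleocene closes at 56 Ma and the Oligocene opens at 33.9 Ma, so the interval is 56 − 33.9 = 22.1 Myr.
An epoch fits inside if it starts at or after 56 Ma and ends at or before 33.9 Ma; oldest first that gives Eocene.

22.1 million years; Eocene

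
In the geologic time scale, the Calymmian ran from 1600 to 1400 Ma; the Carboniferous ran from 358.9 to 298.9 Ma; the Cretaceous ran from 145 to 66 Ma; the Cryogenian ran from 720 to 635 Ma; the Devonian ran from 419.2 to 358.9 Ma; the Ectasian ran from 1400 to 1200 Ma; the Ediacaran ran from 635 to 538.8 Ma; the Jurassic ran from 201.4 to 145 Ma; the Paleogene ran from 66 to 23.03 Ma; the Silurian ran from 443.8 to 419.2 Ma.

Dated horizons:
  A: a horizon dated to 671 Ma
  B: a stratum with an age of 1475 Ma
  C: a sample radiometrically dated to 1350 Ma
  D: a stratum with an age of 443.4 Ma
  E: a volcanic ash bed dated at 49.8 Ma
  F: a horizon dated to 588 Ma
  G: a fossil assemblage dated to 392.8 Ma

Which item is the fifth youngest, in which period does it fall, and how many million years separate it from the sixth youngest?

A, in the Cryogenian; 679 million years to C

Smaller Ma means younger, so youngest first: E 49.8 < G 392.8 < D 443.4 < F 588 < A 671 < C 1350 < B 1475.
Counting 5 along gives A (671 Ma); the excerpt puts that inside the Cryogenian, 720–635 Ma.
Next in line is C (1350 Ma), and 1350 − 671 = 679 Myr.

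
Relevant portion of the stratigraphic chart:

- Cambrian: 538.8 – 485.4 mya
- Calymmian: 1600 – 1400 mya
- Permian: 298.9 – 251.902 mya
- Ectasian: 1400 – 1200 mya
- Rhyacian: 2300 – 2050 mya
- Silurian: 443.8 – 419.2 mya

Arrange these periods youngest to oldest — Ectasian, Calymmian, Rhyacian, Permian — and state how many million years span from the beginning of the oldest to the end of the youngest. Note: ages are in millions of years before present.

Permian → Ectasian → Calymmian → Rhyacian; total span 2048.098 Myr

Start ages (Ma): Rhyacian 2300, Calymmian 1600, Ectasian 1400, Permian 298.9.
Ordered youngest to oldest: Permian, Ectasian, Calymmian, Rhyacian.
Span = 2300 − 251.902 = 2048.098 Myr.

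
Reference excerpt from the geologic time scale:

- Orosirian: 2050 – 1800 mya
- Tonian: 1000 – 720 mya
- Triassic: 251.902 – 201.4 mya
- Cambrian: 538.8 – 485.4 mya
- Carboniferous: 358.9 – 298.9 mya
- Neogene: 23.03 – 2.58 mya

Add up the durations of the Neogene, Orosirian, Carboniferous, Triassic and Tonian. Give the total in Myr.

660.952 million years

Each duration: Neogene = 20.45; Orosirian = 250; Carboniferous = 60; Triassic = 50.502; Tonian = 280.
Sum: 20.45 + 250 + 60 + 50.502 + 280 = 660.952 Myr.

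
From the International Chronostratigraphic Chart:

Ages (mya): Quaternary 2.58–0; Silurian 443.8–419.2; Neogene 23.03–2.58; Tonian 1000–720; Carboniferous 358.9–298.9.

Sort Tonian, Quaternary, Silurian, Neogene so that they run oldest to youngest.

Tonian, Silurian, Neogene, Quaternary

The oldest of these is Tonian (starts 1000 Ma) and the youngest is Quaternary (ends 0 Ma).
In between, by decreasing start age: Silurian (443.8), Neogene (23.03).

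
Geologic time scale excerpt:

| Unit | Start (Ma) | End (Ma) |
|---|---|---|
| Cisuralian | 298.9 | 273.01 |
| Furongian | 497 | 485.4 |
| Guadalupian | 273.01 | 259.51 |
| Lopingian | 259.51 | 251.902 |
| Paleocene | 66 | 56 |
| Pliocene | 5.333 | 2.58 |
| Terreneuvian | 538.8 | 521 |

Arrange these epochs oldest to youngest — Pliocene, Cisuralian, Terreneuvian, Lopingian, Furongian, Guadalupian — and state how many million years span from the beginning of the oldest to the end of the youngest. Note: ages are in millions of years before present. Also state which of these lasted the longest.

From the excerpt: Pliocene 5.333–2.58; Cisuralian 298.9–273.01; Terreneuvian 538.8–521; Lopingian 259.51–251.902; Furongian 497–485.4; Guadalupian 273.01–259.51 (Ma).
Larger Ma is earlier, so the oldest is Terreneuvian and the youngest is Pliocene; oldest to youngest: Terreneuvian, Furongian, Cisuralian, Guadalupian, Lopingian, Pliocene.
Oldest start 538.8 minus youngest end 2.58 gives 536.22 Myr overall.
Individual lengths (start − end): Guadalupian 13.5; Terreneuvian 17.8; Cisuralian 25.89; Furongian 11.6; Lopingian 7.608; Pliocene 2.753. The largest is Cisuralian at 25.89 Myr.

Terreneuvian → Furongian → Cisuralian → Guadalupian → Lopingian → Pliocene; total span 536.22 Myr; longest is Cisuralian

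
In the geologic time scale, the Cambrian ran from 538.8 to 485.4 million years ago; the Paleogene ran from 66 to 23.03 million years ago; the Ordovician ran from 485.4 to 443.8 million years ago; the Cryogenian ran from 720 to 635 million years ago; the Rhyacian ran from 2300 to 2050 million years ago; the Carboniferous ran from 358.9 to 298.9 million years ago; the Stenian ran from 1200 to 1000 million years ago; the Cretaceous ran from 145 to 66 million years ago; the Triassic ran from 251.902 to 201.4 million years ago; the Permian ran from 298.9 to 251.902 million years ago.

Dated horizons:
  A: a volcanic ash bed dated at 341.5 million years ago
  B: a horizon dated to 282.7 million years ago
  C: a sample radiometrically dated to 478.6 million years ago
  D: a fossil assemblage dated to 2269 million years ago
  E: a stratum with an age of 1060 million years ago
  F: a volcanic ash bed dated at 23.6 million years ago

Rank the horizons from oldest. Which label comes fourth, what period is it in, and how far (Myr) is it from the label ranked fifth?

A, in the Carboniferous; 58.8 million years to B

Larger Ma means older, so oldest first: D 2269 > E 1060 > C 478.6 > A 341.5 > B 282.7 > F 23.6.
Counting 4 along gives A (341.5 Ma); the excerpt puts that inside the Carboniferous, 358.9–298.9 Ma.
Next in line is B (282.7 Ma), and 341.5 − 282.7 = 58.8 Myr.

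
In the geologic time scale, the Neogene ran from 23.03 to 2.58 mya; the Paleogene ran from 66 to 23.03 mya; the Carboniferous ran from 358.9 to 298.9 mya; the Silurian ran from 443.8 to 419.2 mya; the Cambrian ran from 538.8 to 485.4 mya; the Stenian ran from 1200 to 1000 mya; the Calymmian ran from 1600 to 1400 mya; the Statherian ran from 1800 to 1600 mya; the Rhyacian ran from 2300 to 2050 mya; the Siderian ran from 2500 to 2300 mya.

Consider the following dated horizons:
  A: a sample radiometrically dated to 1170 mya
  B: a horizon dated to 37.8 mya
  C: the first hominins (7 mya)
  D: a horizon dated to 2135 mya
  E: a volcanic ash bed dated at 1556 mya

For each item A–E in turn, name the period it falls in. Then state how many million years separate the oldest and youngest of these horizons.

Match each age against the start–end ranges in the excerpt: A = 1170 Ma → Stenian (1200–1000); B = 37.8 Ma → Paleogene (66–23.03); C = 7 Ma → Neogene (23.03–2.58); D = 2135 Ma → Rhyacian (2300–2050); E = 1556 Ma → Calymmian (1600–1400).
The largest age is 2135 Ma and the smallest is 7 Ma; their difference is 2128 Myr.

A — Stenian; B — Paleogene; C — Neogene; D — Rhyacian; E — Calymmian; span 2128 million years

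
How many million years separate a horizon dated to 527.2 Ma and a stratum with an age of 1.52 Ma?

525.68 million years

527.2 − 1.52 = 525.68 million years.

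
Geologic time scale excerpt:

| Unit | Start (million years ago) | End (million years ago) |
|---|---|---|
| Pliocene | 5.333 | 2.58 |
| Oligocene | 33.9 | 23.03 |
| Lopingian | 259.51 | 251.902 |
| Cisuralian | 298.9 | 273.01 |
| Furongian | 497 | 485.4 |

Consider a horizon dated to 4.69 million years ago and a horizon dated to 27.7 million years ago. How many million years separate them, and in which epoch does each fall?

23.01 million years apart; the first in the Pliocene, the second in the Oligocene

Elapsed time: 27.7 − 4.69 = 23.01 Myr.
4.69 Ma lies within 5.333–2.58 Ma: Pliocene.
27.7 Ma lies within 33.9–23.03 Ma: Oligocene.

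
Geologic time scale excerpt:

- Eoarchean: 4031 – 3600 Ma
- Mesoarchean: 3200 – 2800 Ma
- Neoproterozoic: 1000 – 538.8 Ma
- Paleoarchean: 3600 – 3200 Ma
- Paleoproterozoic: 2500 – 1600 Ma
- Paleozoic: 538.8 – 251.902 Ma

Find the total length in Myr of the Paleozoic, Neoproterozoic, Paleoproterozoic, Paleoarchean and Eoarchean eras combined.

2479.098 million years

Each duration: Paleozoic = 286.898; Neoproterozoic = 461.2; Paleoproterozoic = 900; Paleoarchean = 400; Eoarchean = 431.
Sum: 286.898 + 461.2 + 900 + 400 + 431 = 2479.098 Myr.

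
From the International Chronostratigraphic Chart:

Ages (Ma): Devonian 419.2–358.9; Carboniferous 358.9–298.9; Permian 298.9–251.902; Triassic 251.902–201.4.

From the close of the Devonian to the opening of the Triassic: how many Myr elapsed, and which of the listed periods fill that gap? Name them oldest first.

106.998 million years; Carboniferous, Permian

End of Devonian = 358.9 Ma; start of Triassic = 251.902 Ma.
Gap = 358.9 − 251.902 = 106.998 Myr.
Periods wholly inside 358.9–251.902 Ma: Carboniferous (358.9–298.9), Permian (298.9–251.902).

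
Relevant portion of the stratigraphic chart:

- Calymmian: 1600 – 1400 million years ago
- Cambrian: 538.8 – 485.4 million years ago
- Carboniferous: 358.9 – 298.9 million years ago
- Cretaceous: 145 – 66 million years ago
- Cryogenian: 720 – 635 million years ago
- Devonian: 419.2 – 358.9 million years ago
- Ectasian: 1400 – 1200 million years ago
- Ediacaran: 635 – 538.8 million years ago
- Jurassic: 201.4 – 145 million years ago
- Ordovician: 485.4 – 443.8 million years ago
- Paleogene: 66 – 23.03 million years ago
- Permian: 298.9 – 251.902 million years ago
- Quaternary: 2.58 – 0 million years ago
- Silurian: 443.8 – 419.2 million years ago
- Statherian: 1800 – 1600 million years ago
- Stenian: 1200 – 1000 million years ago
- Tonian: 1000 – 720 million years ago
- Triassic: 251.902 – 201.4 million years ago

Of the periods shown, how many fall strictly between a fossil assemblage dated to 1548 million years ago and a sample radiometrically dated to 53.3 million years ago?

14

The older date is 1548 Ma and the younger is 53.3 Ma.
Periods with start < 1548 and end > 53.3 Ma: Ectasian (1400–1200), Stenian (1200–1000), Tonian (1000–720), Cryogenian (720–635), Ediacaran (635–538.8), Cambrian (538.8–485.4), Ordovician (485.4–443.8), Silurian (443.8–419.2), Devonian (419.2–358.9), Carboniferous (358.9–298.9), Permian (298.9–251.902), Triassic (251.902–201.4), Jurassic (201.4–145), Cretaceous (145–66).
That is 14 complete periods.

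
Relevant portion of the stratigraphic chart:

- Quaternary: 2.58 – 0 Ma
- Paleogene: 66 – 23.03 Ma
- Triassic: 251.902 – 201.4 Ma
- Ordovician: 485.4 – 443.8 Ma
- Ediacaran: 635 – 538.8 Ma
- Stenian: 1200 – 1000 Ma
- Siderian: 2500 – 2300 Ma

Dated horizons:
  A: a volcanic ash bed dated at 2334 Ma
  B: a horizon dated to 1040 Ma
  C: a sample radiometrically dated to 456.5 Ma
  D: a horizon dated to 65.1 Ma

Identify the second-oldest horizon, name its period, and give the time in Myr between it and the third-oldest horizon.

B, in the Stenian; 583.5 million years to C

Larger Ma means older, so oldest first: A 2334 > B 1040 > C 456.5 > D 65.1.
Counting 2 along gives B (1040 Ma); the excerpt puts that inside the Stenian, 1200–1000 Ma.
Next in line is C (456.5 Ma), and 1040 − 456.5 = 583.5 Myr.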